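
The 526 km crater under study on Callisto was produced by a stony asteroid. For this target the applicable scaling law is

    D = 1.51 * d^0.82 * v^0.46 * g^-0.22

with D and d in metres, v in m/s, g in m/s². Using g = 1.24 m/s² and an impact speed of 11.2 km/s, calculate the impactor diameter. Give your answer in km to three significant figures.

Rearranging for d: d = [D / (1.51 · 11200^0.46 · 1.24^-0.22)]^(1/0.82).
D = 526000 m.
11200^0.46 = 72.89
1.24^-0.22 = 0.9538
Denominator = 1.51 × 72.89 × 0.9538 = 105.0
D / 105.0 = 526000 / 105.0 = 5010
d = 5010^(1/0.82) = 5010^1.2195 = 32505 m

d ≈ 32.5 km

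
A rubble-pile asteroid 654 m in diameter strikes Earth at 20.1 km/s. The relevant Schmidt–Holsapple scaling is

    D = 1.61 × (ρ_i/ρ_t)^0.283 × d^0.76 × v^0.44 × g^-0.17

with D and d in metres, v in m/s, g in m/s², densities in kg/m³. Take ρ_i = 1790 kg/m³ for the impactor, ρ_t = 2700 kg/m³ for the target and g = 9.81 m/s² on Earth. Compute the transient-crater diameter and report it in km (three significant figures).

In SI units: v = 20100 m/s.
(ρ_i/ρ_t)^0.283 = (1790/2700)^0.283 = 0.8902
d^0.76 = 654^0.76 = 138.0
v^0.44 = 20100^0.44 = 78.24
g^-0.17 = 9.81^-0.17 = 0.6783
D = 1.61 × 0.8902 × 138.0 × 78.24 × 0.6783 = 10496 m
   = 10.50 km

D ≈ 10.5 km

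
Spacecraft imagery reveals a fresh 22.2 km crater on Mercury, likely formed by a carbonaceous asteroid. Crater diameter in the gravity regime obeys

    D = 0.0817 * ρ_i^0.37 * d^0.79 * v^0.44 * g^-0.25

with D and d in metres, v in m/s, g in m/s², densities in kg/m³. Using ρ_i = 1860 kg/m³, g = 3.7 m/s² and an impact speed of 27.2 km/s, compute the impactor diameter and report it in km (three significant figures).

Rearranging for d: d = [D / (0.0817 · 1860^0.37 · 27200^0.44 · 3.7^-0.25)]^(1/0.79).
D = 22200 m.
1860^0.37 = 16.21
27200^0.44 = 89.37
3.7^-0.25 = 0.7210
Denominator = 0.0817 × 16.21 × 89.37 × 0.7210 = 85.34
D / 85.34 = 22200 / 85.34 = 260.1
d = 260.1^(1/0.79) = 260.1^1.2658 = 1140 m

d ≈ 1.14 km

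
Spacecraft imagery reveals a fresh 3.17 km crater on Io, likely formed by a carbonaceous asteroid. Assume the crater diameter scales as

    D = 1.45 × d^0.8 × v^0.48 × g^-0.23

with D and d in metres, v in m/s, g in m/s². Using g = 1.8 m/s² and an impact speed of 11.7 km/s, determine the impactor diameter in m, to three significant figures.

Rearranging for d: d = [D / (1.45 · 11700^0.48 · 1.8^-0.23)]^(1/0.8).
D = 3170 m.
11700^0.48 = 89.69
1.8^-0.23 = 0.8735
Denominator = 1.45 × 89.69 × 0.8735 = 113.6
D / 113.6 = 3170 / 113.6 = 27.90
d = 27.90^(1/0.8) = 27.90^1.25 = 64.12 m

d ≈ 64.1 m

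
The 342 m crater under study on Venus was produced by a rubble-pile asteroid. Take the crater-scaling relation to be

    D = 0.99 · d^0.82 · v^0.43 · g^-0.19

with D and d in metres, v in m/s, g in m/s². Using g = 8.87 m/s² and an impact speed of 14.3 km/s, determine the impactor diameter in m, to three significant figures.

Rearranging for d: d = [D / (0.99 · 14300^0.43 · 8.87^-0.19)]^(1/0.82).
14300^0.43 = 61.21
8.87^-0.19 = 0.6605
Denominator = 0.99 × 61.21 × 0.6605 = 40.02
D / 40.02 = 342 / 40.02 = 8.546
d = 8.546^(1/0.82) = 8.546^1.2195 = 13.69 m

d ≈ 13.7 m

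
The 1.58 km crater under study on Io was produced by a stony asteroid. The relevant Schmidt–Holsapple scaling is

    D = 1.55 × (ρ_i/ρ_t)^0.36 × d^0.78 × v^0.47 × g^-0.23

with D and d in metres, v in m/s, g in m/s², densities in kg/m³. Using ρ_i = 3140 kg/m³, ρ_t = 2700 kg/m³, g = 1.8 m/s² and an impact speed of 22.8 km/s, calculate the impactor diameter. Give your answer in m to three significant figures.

Rearranging for d: d = [D / (1.55 · (3140/2700)^0.36 · 22800^0.47 · 1.8^-0.23)]^(1/0.78).
D = 1580 m.
(3140/2700)^0.36 = 1.056
22800^0.47 = 111.7
1.8^-0.23 = 0.8735
Denominator = 1.55 × 1.056 × 111.7 × 0.8735 = 159.7
D / 159.7 = 1580 / 159.7 = 9.894
d = 9.894^(1/0.78) = 9.894^1.2821 = 18.89 m

d ≈ 18.9 m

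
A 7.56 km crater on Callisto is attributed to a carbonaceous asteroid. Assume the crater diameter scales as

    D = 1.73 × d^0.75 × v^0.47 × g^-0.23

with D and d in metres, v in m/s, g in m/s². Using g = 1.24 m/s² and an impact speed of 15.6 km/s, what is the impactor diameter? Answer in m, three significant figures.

Rearranging for d: d = [D / (1.73 · 15600^0.47 · 1.24^-0.23)]^(1/0.75).
D = 7560 m.
15600^0.47 = 93.49
1.24^-0.23 = 0.9517
Denominator = 1.73 × 93.49 × 0.9517 = 153.9
D / 153.9 = 7560 / 153.9 = 49.12
d = 49.12^(1/0.75) = 49.12^1.3333 = 179.9 m

d ≈ 180 m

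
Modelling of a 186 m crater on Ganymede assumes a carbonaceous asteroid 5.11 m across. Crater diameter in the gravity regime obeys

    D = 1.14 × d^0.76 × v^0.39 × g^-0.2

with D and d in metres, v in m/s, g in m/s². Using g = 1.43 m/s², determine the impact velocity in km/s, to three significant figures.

v ≈ 23.6 km/s

Rearranging for v: v = [D / (1.14 · 5.11^0.76 · 1.43^-0.2)]^(1/0.39).
5.11^0.76 = 3.455
1.43^-0.2 = 0.9310
Denominator = 1.14 × 3.455 × 0.9310 = 3.667
D / 3.667 = 186 / 3.667 = 50.72
v = 50.72^(1/0.39) = 50.72^2.5641 = 23564 m/s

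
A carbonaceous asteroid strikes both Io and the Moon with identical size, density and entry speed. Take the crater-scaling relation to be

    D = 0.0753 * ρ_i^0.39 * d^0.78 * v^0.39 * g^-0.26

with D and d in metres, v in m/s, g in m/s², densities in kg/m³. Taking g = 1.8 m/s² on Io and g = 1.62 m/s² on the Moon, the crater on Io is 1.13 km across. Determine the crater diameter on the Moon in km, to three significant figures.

All impactor-dependent factors cancel in the ratio, leaving D_Moon/D_Io = (g_Moon/g_Io)^-0.26.
(1.62/1.8)^-0.26 = 0.9000^-0.26 = 1.028
D_Moon = 1.028 × 1.13 km = 1.16 km

D ≈ 1.16 km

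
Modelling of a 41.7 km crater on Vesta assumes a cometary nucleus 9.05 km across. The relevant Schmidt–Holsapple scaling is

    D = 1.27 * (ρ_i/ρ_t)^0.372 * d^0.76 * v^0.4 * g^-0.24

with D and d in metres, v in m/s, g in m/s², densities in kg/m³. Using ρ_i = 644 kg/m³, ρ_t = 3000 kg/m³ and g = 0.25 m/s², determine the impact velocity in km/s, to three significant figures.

Rearranging for v: v = [D / (1.27 · (644/3000)^0.372 · 9050^0.76 · 0.25^-0.24)]^(1/0.4).
D = 41700 m.
(644/3000)^0.372 = 0.5642
9050^0.76 = 1016
0.25^-0.24 = 1.395
Denominator = 1.27 × 0.5642 × 1016 × 1.395 = 1016
D / 1016 = 41700 / 1016 = 41.04
v = 41.04^(1/0.4) = 41.04^2.5 = 10790 m/s

v ≈ 10.8 km/s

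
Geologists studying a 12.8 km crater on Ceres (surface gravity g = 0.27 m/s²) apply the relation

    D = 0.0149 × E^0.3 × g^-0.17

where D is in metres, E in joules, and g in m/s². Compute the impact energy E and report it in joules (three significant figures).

E ≈ 2.87 × 10^19 J

Rearranging: E = [D / (0.0149 · g^-0.17)]^(1/0.3).
D = 12800 m.
g^-0.17 = 0.27^-0.17 = 1.249
D / (0.0149 × 1.249) = 12800 / (0.01861) = 6.878 × 10^5
E = (6.878 × 10^5)^3.3333 = 2.871 × 10^19 J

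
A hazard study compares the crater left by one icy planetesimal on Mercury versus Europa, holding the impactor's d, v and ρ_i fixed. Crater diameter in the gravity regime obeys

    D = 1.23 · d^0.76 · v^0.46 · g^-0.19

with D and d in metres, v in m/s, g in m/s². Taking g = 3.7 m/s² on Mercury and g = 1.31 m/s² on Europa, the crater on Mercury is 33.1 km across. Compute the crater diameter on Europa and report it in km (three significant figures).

All impactor-dependent factors cancel in the ratio, leaving D_Europa/D_Mercury = (g_Europa/g_Mercury)^-0.19.
(1.31/3.7)^-0.19 = 0.3541^-0.19 = 1.218
D_Europa = 1.218 × 33.1 km = 40.3 km

D ≈ 40.3 km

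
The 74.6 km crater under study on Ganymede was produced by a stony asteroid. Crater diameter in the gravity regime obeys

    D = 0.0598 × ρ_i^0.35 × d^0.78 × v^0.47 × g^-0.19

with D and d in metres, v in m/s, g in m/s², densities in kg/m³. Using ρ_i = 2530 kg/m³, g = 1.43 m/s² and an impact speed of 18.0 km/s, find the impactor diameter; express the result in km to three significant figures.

d ≈ 5.78 km

Rearranging for d: d = [D / (0.0598 · 2530^0.35 · 18000^0.47 · 1.43^-0.19)]^(1/0.78).
D = 74600 m.
2530^0.35 = 15.53
18000^0.47 = 99.99
1.43^-0.19 = 0.9343
Denominator = 0.0598 × 15.53 × 99.99 × 0.9343 = 86.76
D / 86.76 = 74600 / 86.76 = 859.8
d = 859.8^(1/0.78) = 859.8^1.2821 = 5784 m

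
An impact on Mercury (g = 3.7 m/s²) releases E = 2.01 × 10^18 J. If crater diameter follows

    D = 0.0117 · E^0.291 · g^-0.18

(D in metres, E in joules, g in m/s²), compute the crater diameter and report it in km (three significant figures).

D ≈ 1.96 km

E^0.291 = (2.01 × 10^18)^0.291 = 2.119 × 10^5
g^-0.18 = 3.7^-0.18 = 0.7902
D = 0.0117 × 2.119 × 10^5 × 0.7902 = 1959 m
   = 1.959 km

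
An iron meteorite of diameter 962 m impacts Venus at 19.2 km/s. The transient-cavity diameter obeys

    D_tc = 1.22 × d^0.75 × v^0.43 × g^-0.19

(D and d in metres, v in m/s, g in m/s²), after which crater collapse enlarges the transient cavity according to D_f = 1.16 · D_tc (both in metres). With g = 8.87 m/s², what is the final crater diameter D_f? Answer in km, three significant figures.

v = 19200 m/s.
d^0.75 = 962^0.75 = 172.7
v^0.43 = 19200^0.43 = 69.47
g^-0.19 = 8.87^-0.19 = 0.6605
D_tc = 1.22 × 172.7 × 69.47 × 0.6605 = 9668 m
D_f = 1.16 × 9668 = 11215 m
     = 11.21 km

D_f ≈ 11.2 km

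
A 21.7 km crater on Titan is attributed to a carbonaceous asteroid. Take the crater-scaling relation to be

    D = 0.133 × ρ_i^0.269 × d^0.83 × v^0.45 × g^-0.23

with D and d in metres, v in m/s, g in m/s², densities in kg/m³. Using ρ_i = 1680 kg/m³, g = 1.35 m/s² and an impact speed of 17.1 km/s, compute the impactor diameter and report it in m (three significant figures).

d ≈ 946 m

Rearranging for d: d = [D / (0.133 · 1680^0.269 · 17100^0.45 · 1.35^-0.23)]^(1/0.83).
D = 21700 m.
1680^0.269 = 7.372
17100^0.45 = 80.32
1.35^-0.23 = 0.9333
Denominator = 0.133 × 7.372 × 80.32 × 0.9333 = 73.50
D / 73.50 = 21700 / 73.50 = 295.2
d = 295.2^(1/0.83) = 295.2^1.2048 = 946.2 m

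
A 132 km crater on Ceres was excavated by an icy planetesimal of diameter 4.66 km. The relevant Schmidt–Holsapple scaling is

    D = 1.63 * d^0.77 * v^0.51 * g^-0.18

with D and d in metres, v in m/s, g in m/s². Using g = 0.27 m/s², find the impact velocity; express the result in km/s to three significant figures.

v ≈ 7.67 km/s

Rearranging for v: v = [D / (1.63 · 4660^0.77 · 0.27^-0.18)]^(1/0.51).
D = 132000 m.
4660^0.77 = 667.8
0.27^-0.18 = 1.266
Denominator = 1.63 × 667.8 × 1.266 = 1378
D / 1378 = 132000 / 1378 = 95.79
v = 95.79^(1/0.51) = 95.79^1.9608 = 7673 m/s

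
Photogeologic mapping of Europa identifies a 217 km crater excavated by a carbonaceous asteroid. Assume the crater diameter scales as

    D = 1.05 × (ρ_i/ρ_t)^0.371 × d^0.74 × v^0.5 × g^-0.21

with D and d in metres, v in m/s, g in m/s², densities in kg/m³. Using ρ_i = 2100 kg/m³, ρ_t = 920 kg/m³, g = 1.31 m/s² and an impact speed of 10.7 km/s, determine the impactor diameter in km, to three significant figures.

d ≈ 20.6 km

Rearranging for d: d = [D / (1.05 · (2100/920)^0.371 · 10700^0.5 · 1.31^-0.21)]^(1/0.74).
D = 217000 m.
(2100/920)^0.371 = 1.358
10700^0.5 = 103.4
1.31^-0.21 = 0.9449
Denominator = 1.05 × 1.358 × 103.4 × 0.9449 = 139.3
D / 139.3 = 217000 / 139.3 = 1558
d = 1558^(1/0.74) = 1558^1.3514 = 20627 m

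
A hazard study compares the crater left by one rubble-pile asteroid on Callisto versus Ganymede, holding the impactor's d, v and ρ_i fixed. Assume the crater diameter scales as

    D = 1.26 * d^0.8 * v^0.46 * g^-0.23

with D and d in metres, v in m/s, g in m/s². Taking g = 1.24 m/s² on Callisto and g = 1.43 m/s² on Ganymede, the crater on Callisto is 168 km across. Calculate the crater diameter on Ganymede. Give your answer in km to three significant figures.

D ≈ 163 km

All impactor-dependent factors cancel in the ratio, leaving D_Ganymede/D_Callisto = (g_Ganymede/g_Callisto)^-0.23.
(1.43/1.24)^-0.23 = 1.153^-0.23 = 0.9678
D_Ganymede = 0.9678 × 168 km = 163 km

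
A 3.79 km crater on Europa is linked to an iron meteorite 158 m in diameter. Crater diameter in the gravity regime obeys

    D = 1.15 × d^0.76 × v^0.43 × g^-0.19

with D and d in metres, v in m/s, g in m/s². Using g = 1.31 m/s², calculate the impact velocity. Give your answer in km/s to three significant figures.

v ≈ 22.2 km/s

Rearranging for v: v = [D / (1.15 · 158^0.76 · 1.31^-0.19)]^(1/0.43).
D = 3790 m.
158^0.76 = 46.88
1.31^-0.19 = 0.9500
Denominator = 1.15 × 46.88 × 0.9500 = 51.22
D / 51.22 = 3790 / 51.22 = 73.99
v = 73.99^(1/0.43) = 73.99^2.3256 = 22230 m/s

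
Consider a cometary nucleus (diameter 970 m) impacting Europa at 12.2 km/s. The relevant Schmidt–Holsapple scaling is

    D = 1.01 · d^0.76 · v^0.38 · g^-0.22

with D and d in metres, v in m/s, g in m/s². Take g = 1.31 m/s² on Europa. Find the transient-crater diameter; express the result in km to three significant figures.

In SI units: v = 12200 m/s.
d^0.76 = 970^0.76 = 186.2
v^0.38 = 12200^0.38 = 35.71
g^-0.22 = 1.31^-0.22 = 0.9423
D = 1.01 × 186.2 × 35.71 × 0.9423 = 6328 m
   = 6.328 km

D ≈ 6.33 km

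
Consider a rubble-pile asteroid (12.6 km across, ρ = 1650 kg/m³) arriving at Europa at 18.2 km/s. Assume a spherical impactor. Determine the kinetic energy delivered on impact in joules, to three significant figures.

d = 12600 m; v = 18200 m/s.
Mass m = (π/6) ρ d³ = (π/6) × 1650 × (12600)³ = 1.728 × 10^15 kg
E = ½ m v² = 0.5 × 1.728 × 10^15 × (18200)² = 2.862 × 10^23 J

E ≈ 2.86 × 10^23 J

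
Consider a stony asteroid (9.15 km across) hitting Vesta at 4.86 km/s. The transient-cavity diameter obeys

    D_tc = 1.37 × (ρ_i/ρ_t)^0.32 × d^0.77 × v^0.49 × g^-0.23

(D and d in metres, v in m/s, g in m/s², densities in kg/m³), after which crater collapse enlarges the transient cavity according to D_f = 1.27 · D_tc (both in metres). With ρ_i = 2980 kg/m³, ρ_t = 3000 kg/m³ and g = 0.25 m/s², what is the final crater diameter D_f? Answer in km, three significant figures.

In SI: d = 9150 m, v = 4860 m/s.
(ρ_i/ρ_t)^0.32 = (2980/3000)^0.32 = 0.9979
d^0.77 = 9150^0.77 = 1123
v^0.49 = 4860^0.49 = 64.04
g^-0.23 = 0.25^-0.23 = 1.376
D_tc = 1.37 × 0.9979 × 1123 × 64.04 × 1.376 = 1.353 × 10^5 m
D_f = 1.27 × 1.353 × 10^5 = 1.718 × 10^5 m
     = 171.8 km

D_f ≈ 172 km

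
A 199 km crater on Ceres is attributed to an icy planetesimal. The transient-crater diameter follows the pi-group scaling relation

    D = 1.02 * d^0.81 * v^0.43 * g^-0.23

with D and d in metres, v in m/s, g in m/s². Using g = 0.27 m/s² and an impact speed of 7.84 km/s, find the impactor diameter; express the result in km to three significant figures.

Rearranging for d: d = [D / (1.02 · 7840^0.43 · 0.27^-0.23)]^(1/0.81).
D = 199000 m.
7840^0.43 = 47.27
0.27^-0.23 = 1.351
Denominator = 1.02 × 47.27 × 1.351 = 65.14
D / 65.14 = 199000 / 65.14 = 3055
d = 3055^(1/0.81) = 3055^1.2346 = 20072 m

d ≈ 20.1 km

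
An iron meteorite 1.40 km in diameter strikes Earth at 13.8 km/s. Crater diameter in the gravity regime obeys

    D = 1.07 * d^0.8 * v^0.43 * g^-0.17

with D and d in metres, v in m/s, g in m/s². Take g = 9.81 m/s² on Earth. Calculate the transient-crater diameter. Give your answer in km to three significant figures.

D ≈ 14.4 km

In SI units: d = 1400 m, v = 13800 m/s.
d^0.8 = 1400^0.8 = 328.8
v^0.43 = 13800^0.43 = 60.28
g^-0.17 = 9.81^-0.17 = 0.6783
D = 1.07 × 328.8 × 60.28 × 0.6783 = 14385 m
   = 14.39 km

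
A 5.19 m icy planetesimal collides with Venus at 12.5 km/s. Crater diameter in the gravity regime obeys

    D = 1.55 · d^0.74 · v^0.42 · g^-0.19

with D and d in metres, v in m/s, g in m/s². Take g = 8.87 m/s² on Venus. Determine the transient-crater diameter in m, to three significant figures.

D ≈ 182 m

In SI units: v = 12500 m/s.
d^0.74 = 5.19^0.74 = 3.382
v^0.42 = 12500^0.42 = 52.57
g^-0.19 = 8.87^-0.19 = 0.6605
D = 1.55 × 3.382 × 52.57 × 0.6605 = 182.0 m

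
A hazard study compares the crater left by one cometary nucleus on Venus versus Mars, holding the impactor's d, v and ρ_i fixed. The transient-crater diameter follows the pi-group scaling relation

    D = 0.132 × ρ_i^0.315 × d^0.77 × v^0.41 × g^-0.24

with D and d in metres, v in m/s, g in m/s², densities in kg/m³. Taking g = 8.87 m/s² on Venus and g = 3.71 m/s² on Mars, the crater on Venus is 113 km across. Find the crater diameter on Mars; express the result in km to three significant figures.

All impactor-dependent factors cancel in the ratio, leaving D_Mars/D_Venus = (g_Mars/g_Venus)^-0.24.
(3.71/8.87)^-0.24 = 0.4183^-0.24 = 1.233
D_Mars = 1.233 × 113 km = 139 km

D ≈ 139 km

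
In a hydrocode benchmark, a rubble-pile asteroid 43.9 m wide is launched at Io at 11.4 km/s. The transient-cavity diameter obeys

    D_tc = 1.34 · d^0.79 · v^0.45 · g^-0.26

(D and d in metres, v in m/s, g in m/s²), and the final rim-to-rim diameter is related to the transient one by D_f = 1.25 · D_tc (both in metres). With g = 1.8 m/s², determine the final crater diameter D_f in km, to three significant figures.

v = 11400 m/s.
d^0.79 = 43.9^0.79 = 19.84
v^0.45 = 11400^0.45 = 66.93
g^-0.26 = 1.8^-0.26 = 0.8583
D_tc = 1.34 × 19.84 × 66.93 × 0.8583 = 1527 m
D_f = 1.25 × 1527 = 1909 m
     = 1.909 km

D_f ≈ 1.91 km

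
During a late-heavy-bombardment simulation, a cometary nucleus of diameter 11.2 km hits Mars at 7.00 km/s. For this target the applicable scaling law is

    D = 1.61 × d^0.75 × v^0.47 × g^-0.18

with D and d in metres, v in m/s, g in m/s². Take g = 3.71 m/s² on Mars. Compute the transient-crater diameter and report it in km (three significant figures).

In SI units: d = 11200 m, v = 7000 m/s.
d^0.75 = 11200^0.75 = 1089
v^0.47 = 7000^0.47 = 64.15
g^-0.18 = 3.71^-0.18 = 0.7898
D = 1.61 × 1089 × 64.15 × 0.7898 = 88832 m
   = 88.83 km

D ≈ 88.8 km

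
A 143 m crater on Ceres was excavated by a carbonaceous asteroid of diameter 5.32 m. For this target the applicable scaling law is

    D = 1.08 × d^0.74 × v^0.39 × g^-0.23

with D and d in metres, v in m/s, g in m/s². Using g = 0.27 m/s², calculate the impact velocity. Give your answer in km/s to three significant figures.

v ≈ 5.35 km/s

Rearranging for v: v = [D / (1.08 · 5.32^0.74 · 0.27^-0.23)]^(1/0.39).
5.32^0.74 = 3.445
0.27^-0.23 = 1.351
Denominator = 1.08 × 3.445 × 1.351 = 5.027
D / 5.027 = 143 / 5.027 = 28.45
v = 28.45^(1/0.39) = 28.45^2.5641 = 5351 m/s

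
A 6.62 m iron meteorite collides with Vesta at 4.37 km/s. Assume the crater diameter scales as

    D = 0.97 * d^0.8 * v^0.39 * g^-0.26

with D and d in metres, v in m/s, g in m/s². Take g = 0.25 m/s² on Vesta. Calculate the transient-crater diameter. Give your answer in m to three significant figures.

In SI units: v = 4370 m/s.
d^0.8 = 6.62^0.8 = 4.536
v^0.39 = 4370^0.39 = 26.29
g^-0.26 = 0.25^-0.26 = 1.434
D = 0.97 × 4.536 × 26.29 × 1.434 = 165.9 m

D ≈ 166 m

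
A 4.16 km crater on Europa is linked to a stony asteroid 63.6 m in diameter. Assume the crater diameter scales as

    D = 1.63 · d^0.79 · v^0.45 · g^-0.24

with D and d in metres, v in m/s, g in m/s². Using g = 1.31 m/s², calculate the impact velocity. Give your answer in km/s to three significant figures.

v ≈ 29.3 km/s

Rearranging for v: v = [D / (1.63 · 63.6^0.79 · 1.31^-0.24)]^(1/0.45).
D = 4160 m.
63.6^0.79 = 26.59
1.31^-0.24 = 0.9372
Denominator = 1.63 × 26.59 × 0.9372 = 40.62
D / 40.62 = 4160 / 40.62 = 102.4
v = 102.4^(1/0.45) = 102.4^2.2222 = 29328 m/s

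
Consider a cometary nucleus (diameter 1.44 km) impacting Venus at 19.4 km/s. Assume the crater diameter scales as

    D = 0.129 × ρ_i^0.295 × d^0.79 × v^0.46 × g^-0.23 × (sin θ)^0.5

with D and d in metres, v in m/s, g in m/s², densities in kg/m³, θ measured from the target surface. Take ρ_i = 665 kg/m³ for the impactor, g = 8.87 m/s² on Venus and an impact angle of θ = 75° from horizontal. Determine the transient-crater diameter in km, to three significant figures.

In SI units: d = 1440 m, v = 19400 m/s.
ρ_i^0.295 = 665^0.295 = 6.803
d^0.79 = 1440^0.79 = 312.7
v^0.46 = 19400^0.46 = 93.84
g^-0.23 = 8.87^-0.23 = 0.6053
(sin 75°)^0.5 = 0.9659^0.5 = 0.9828
D = 0.129 × 6.803 × 312.7 × 93.84 × 0.6053 × 0.9828 = 15319 m
   = 15.32 km

D ≈ 15.3 km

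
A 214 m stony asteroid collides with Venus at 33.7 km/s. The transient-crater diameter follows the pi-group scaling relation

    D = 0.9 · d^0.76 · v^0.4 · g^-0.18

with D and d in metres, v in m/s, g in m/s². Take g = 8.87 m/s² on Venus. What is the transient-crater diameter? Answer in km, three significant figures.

In SI units: v = 33700 m/s.
d^0.76 = 214^0.76 = 59.04
v^0.4 = 33700^0.4 = 64.72
g^-0.18 = 8.87^-0.18 = 0.6751
D = 0.9 × 59.04 × 64.72 × 0.6751 = 2322 m
   = 2.322 km

D ≈ 2.32 km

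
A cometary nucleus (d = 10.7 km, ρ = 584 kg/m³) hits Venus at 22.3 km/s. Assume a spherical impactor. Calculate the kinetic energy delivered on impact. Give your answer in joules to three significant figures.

d = 10700 m; v = 22300 m/s.
Mass m = (π/6) ρ d³ = (π/6) × 584 × (10700)³ = 3.746 × 10^14 kg
E = ½ m v² = 0.5 × 3.746 × 10^14 × (22300)² = 9.314 × 10^22 J

E ≈ 9.31 × 10^22 J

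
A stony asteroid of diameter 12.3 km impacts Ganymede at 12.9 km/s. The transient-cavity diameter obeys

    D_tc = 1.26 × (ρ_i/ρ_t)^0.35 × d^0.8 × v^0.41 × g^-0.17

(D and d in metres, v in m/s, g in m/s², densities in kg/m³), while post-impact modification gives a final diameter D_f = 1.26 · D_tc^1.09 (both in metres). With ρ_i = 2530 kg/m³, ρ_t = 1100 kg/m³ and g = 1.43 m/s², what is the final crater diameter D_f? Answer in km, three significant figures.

In SI: d = 12300 m, v = 12900 m/s.
(ρ_i/ρ_t)^0.35 = (2530/1100)^0.35 = 1.338
d^0.8 = 12300^0.8 = 1870
v^0.41 = 12900^0.41 = 48.46
g^-0.17 = 1.43^-0.17 = 0.9410
D_tc = 1.26 × 1.338 × 1870 × 48.46 × 0.9410 = 1.438 × 10^5 m
D_f = 1.26 × (1.438 × 10^5)^1.09 = 5.276 × 10^5 m
     = 527.6 km

D_f ≈ 528 km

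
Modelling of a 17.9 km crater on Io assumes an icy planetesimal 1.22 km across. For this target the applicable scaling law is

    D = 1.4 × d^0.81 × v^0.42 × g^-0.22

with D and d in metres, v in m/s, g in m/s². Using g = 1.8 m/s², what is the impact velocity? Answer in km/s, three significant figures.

Rearranging for v: v = [D / (1.4 · 1220^0.81 · 1.8^-0.22)]^(1/0.42).
D = 17900 m.
1220^0.81 = 316.2
1.8^-0.22 = 0.8787
Denominator = 1.4 × 316.2 × 0.8787 = 389.0
D / 389.0 = 17900 / 389.0 = 46.02
v = 46.02^(1/0.42) = 46.02^2.381 = 9109 m/s

v ≈ 9.11 km/s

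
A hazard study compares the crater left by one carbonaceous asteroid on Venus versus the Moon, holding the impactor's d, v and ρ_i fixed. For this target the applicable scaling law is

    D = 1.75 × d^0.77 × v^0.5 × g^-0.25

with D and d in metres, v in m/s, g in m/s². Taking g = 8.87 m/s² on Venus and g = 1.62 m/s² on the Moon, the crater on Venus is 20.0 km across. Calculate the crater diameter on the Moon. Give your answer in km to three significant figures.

All impactor-dependent factors cancel in the ratio, leaving D_Moon/D_Venus = (g_Moon/g_Venus)^-0.25.
(1.62/8.87)^-0.25 = 0.1826^-0.25 = 1.530
D_Moon = 1.530 × 20.0 km = 30.6 km

D ≈ 30.6 km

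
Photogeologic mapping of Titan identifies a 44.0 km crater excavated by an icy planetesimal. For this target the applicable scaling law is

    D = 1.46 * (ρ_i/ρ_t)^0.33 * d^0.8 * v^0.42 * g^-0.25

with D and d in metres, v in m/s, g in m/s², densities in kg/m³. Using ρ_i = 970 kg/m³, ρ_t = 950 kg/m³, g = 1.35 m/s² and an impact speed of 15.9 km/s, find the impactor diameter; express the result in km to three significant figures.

Rearranging for d: d = [D / (1.46 · (970/950)^0.33 · 15900^0.42 · 1.35^-0.25)]^(1/0.8).
D = 44000 m.
(970/950)^0.33 = 1.007
15900^0.42 = 58.15
1.35^-0.25 = 0.9277
Denominator = 1.46 × 1.007 × 58.15 × 0.9277 = 79.31
D / 79.31 = 44000 / 79.31 = 554.8
d = 554.8^(1/0.8) = 554.8^1.25 = 2693 m

d ≈ 2.69 km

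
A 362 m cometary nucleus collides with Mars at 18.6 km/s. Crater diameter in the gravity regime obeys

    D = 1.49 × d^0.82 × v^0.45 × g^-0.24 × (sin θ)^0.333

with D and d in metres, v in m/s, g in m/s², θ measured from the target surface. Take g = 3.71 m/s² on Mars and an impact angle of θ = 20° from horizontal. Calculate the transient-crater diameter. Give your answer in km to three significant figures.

D ≈ 7.96 km

In SI units: v = 18600 m/s.
d^0.82 = 362^0.82 = 125.4
v^0.45 = 18600^0.45 = 83.42
g^-0.24 = 3.71^-0.24 = 0.7300
(sin 20°)^0.333 = 0.3420^0.333 = 0.6996
D = 1.49 × 125.4 × 83.42 × 0.7300 × 0.6996 = 7960 m
   = 7.960 km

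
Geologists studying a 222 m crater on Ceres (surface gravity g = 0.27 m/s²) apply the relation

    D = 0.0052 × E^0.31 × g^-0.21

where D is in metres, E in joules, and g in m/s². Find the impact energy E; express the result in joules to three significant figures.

Rearranging: E = [D / (0.0052 · g^-0.21)]^(1/0.31).
g^-0.21 = 0.27^-0.21 = 1.316
D / (0.0052 × 1.316) = 222 / (6.843 × 10^-3) = 3.244 × 10^4
E = (3.244 × 10^4)^3.2258 = 3.563 × 10^14 J

E ≈ 3.56 × 10^14 J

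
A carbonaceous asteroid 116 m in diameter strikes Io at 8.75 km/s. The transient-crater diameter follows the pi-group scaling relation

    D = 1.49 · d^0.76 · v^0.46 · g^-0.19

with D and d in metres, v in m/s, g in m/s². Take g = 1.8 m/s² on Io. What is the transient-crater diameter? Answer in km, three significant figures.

In SI units: v = 8750 m/s.
d^0.76 = 116^0.76 = 37.07
v^0.46 = 8750^0.46 = 65.06
g^-0.19 = 1.8^-0.19 = 0.8943
D = 1.49 × 37.07 × 65.06 × 0.8943 = 3214 m
   = 3.214 km

D ≈ 3.21 km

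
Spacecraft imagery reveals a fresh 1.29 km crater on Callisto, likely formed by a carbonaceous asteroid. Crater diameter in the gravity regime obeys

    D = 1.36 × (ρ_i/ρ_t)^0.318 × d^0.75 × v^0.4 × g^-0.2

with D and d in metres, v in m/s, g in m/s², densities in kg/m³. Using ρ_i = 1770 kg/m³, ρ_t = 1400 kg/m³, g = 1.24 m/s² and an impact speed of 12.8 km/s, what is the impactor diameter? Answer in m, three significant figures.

Rearranging for d: d = [D / (1.36 · (1770/1400)^0.318 · 12800^0.4 · 1.24^-0.2)]^(1/0.75).
D = 1290 m.
(1770/1400)^0.318 = 1.077
12800^0.4 = 43.94
1.24^-0.2 = 0.9579
Denominator = 1.36 × 1.077 × 43.94 × 0.9579 = 61.65
D / 61.65 = 1290 / 61.65 = 20.92
d = 20.92^(1/0.75) = 20.92^1.3333 = 57.64 m

d ≈ 57.6 m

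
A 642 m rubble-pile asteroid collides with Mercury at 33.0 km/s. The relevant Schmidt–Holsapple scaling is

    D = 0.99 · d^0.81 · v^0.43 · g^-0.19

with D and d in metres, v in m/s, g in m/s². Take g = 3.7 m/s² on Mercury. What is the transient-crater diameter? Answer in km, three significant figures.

In SI units: v = 33000 m/s.
d^0.81 = 642^0.81 = 188.0
v^0.43 = 33000^0.43 = 87.69
g^-0.19 = 3.7^-0.19 = 0.7799
D = 0.99 × 188.0 × 87.69 × 0.7799 = 12729 m
   = 12.73 km

D ≈ 12.7 km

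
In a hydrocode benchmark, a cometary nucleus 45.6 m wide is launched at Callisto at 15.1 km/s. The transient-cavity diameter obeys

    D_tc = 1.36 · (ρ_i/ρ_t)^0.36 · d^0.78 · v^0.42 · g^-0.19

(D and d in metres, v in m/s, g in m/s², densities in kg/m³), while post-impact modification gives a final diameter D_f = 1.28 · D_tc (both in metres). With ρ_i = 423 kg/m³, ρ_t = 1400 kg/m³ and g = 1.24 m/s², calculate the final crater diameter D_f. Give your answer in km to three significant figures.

D_f ≈ 1.22 km

v = 15100 m/s.
(ρ_i/ρ_t)^0.36 = (423/1400)^0.36 = 0.6499
d^0.78 = 45.6^0.78 = 19.68
v^0.42 = 15100^0.42 = 56.91
g^-0.19 = 1.24^-0.19 = 0.9600
D_tc = 1.36 × 0.6499 × 19.68 × 56.91 × 0.9600 = 950.3 m
D_f = 1.28 × 950.3 = 1216 m
     = 1.216 km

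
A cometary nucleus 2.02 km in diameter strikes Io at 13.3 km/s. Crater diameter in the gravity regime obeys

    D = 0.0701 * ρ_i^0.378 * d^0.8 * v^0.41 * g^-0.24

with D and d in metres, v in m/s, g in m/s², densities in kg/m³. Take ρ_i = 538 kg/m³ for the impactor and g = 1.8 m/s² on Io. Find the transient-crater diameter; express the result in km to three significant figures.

D ≈ 14.2 km

In SI units: d = 2020 m, v = 13300 m/s.
ρ_i^0.378 = 538^0.378 = 10.77
d^0.8 = 2020^0.8 = 440.8
v^0.41 = 13300^0.41 = 49.07
g^-0.24 = 1.8^-0.24 = 0.8684
D = 0.0701 × 10.77 × 440.8 × 49.07 × 0.8684 = 14181 m
   = 14.18 km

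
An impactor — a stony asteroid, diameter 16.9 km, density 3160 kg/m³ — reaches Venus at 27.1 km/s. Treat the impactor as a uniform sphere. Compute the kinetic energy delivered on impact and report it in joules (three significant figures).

d = 16900 m; v = 27100 m/s.
Mass m = (π/6) ρ d³ = (π/6) × 3160 × (16900)³ = 7.986 × 10^15 kg
E = ½ m v² = 0.5 × 7.986 × 10^15 × (27100)² = 2.932 × 10^24 J

E ≈ 2.93 × 10^24 J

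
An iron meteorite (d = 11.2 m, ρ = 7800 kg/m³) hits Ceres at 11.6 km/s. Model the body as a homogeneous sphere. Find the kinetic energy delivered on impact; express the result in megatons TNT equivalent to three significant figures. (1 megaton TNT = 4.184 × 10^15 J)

v = 11600 m/s.
Mass m = (π/6) ρ d³ = (π/6) × 7800 × (11.2)³ = 5.738 × 10^6 kg
E = ½ m v² = 0.5 × 5.738 × 10^6 × (11600)² = 3.861 × 10^14 J
   = 3.861 × 10^14 / 4.184×10^15 = 0.09228 Mt

E ≈ 0.0923 Mt TNT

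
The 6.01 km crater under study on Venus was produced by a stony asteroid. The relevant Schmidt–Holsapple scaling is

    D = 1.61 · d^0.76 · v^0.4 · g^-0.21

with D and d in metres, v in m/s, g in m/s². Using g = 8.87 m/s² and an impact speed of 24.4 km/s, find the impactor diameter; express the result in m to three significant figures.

Rearranging for d: d = [D / (1.61 · 24400^0.4 · 8.87^-0.21)]^(1/0.76).
D = 6010 m.
24400^0.4 = 56.88
8.87^-0.21 = 0.6323
Denominator = 1.61 × 56.88 × 0.6323 = 57.90
D / 57.90 = 6010 / 57.90 = 103.8
d = 103.8^(1/0.76) = 103.8^1.3158 = 449.7 m

d ≈ 450 m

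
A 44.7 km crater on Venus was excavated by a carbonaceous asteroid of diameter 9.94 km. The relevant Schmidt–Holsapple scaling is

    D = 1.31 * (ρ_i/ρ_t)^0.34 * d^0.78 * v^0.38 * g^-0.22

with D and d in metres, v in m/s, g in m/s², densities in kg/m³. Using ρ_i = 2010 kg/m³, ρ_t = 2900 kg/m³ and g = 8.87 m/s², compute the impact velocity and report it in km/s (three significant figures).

Rearranging for v: v = [D / (1.31 · (2010/2900)^0.34 · 9940^0.78 · 8.87^-0.22)]^(1/0.38).
D = 44700 m.
(2010/2900)^0.34 = 0.8828
9940^0.78 = 1312
8.87^-0.22 = 0.6187
Denominator = 1.31 × 0.8828 × 1312 × 0.6187 = 938.7
D / 938.7 = 44700 / 938.7 = 47.62
v = 47.62^(1/0.38) = 47.62^2.6316 = 26018 m/s

v ≈ 26.0 km/s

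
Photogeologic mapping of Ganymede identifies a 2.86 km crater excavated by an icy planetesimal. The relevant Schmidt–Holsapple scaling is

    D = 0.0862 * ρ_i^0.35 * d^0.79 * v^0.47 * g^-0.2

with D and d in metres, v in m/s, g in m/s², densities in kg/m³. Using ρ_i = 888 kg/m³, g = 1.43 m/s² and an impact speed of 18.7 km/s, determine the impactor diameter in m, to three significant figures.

Rearranging for d: d = [D / (0.0862 · 888^0.35 · 18700^0.47 · 1.43^-0.2)]^(1/0.79).
D = 2860 m.
888^0.35 = 10.76
18700^0.47 = 101.8
1.43^-0.2 = 0.9310
Denominator = 0.0862 × 10.76 × 101.8 × 0.9310 = 87.91
D / 87.91 = 2860 / 87.91 = 32.53
d = 32.53^(1/0.79) = 32.53^1.2658 = 82.08 m

d ≈ 82.1 m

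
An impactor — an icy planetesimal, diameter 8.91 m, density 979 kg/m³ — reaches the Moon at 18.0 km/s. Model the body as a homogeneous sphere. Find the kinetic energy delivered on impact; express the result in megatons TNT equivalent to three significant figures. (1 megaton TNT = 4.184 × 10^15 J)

v = 18000 m/s.
Mass m = (π/6) ρ d³ = (π/6) × 979 × (8.91)³ = 3.626 × 10^5 kg
E = ½ m v² = 0.5 × 3.626 × 10^5 × (18000)² = 5.874 × 10^13 J
   = 5.874 × 10^13 / 4.184×10^15 = 0.01404 Mt

E ≈ 0.0140 Mt TNT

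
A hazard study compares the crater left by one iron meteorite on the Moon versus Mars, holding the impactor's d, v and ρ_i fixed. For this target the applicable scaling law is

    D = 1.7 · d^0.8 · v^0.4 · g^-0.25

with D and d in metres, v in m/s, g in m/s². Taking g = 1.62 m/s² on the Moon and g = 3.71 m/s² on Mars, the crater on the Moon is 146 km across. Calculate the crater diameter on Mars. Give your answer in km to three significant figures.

D ≈ 119 km

All impactor-dependent factors cancel in the ratio, leaving D_Mars/D_Moon = (g_Mars/g_Moon)^-0.25.
(3.71/1.62)^-0.25 = 2.290^-0.25 = 0.8129
D_Mars = 0.8129 × 146 km = 119 km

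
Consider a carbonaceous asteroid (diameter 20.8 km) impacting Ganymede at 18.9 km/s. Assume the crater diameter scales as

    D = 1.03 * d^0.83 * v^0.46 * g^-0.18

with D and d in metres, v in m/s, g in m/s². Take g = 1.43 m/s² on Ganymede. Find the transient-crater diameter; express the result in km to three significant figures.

In SI units: d = 20800 m, v = 18900 m/s.
d^0.83 = 20800^0.83 = 3837
v^0.46 = 18900^0.46 = 92.72
g^-0.18 = 1.43^-0.18 = 0.9376
D = 1.03 × 3837 × 92.72 × 0.9376 = 3.436 × 10^5 m
   = 343.6 km

D ≈ 344 km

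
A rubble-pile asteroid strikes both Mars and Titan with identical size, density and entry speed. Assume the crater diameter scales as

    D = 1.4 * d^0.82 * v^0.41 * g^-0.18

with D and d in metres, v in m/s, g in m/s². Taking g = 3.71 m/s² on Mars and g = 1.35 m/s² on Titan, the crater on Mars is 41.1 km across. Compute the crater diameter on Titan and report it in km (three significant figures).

All impactor-dependent factors cancel in the ratio, leaving D_Titan/D_Mars = (g_Titan/g_Mars)^-0.18.
(1.35/3.71)^-0.18 = 0.3639^-0.18 = 1.200
D_Titan = 1.200 × 41.1 km = 49.3 km

D ≈ 49.3 km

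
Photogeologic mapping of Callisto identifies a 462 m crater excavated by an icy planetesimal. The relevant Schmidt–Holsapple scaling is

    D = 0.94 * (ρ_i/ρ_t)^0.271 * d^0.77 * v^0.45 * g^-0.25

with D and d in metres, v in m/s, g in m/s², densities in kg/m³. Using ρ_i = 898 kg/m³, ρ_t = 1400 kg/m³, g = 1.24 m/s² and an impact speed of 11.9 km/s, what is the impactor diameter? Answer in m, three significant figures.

Rearranging for d: d = [D / (0.94 · (898/1400)^0.271 · 11900^0.45 · 1.24^-0.25)]^(1/0.77).
(898/1400)^0.271 = 0.8866
11900^0.45 = 68.23
1.24^-0.25 = 0.9476
Denominator = 0.94 × 0.8866 × 68.23 × 0.9476 = 53.88
D / 53.88 = 462 / 53.88 = 8.575
d = 8.575^(1/0.77) = 8.575^1.2987 = 16.29 m

d ≈ 16.3 m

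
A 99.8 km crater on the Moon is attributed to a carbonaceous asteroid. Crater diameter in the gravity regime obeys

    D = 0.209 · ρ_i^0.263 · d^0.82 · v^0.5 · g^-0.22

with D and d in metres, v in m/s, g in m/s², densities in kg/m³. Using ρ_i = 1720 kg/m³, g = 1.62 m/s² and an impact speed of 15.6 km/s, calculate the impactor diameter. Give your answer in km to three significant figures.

Rearranging for d: d = [D / (0.209 · 1720^0.263 · 15600^0.5 · 1.62^-0.22)]^(1/0.82).
D = 99800 m.
1720^0.263 = 7.095
15600^0.5 = 124.9
1.62^-0.22 = 0.8993
Denominator = 0.209 × 7.095 × 124.9 × 0.8993 = 166.6
D / 166.6 = 99800 / 166.6 = 599.0
d = 599.0^(1/0.82) = 599.0^1.2195 = 2438 m

d ≈ 2.44 km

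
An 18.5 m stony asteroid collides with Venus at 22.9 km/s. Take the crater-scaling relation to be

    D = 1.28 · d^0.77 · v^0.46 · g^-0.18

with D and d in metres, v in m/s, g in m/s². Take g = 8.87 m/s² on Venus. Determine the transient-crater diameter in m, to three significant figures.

In SI units: v = 22900 m/s.
d^0.77 = 18.5^0.77 = 9.456
v^0.46 = 22900^0.46 = 101.3
g^-0.18 = 8.87^-0.18 = 0.6751
D = 1.28 × 9.456 × 101.3 × 0.6751 = 827.7 m

D ≈ 828 m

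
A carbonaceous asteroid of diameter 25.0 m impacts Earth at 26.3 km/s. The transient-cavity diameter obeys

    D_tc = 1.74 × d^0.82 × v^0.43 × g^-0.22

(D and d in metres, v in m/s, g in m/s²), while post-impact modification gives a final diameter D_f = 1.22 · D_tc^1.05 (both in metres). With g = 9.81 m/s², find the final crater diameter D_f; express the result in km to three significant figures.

D_f ≈ 2.04 km

v = 26300 m/s.
d^0.82 = 25^0.82 = 14.01
v^0.43 = 26300^0.43 = 79.54
g^-0.22 = 9.81^-0.22 = 0.6051
D_tc = 1.74 × 14.01 × 79.54 × 0.6051 = 1173 m
D_f = 1.22 × (1173)^1.05 = 2038 m
     = 2.038 km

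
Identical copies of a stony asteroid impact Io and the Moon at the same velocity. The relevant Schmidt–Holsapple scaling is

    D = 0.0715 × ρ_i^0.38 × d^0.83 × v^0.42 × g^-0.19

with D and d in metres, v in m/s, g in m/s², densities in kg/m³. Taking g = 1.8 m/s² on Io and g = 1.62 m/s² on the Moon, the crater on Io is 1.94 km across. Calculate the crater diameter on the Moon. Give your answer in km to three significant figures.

All impactor-dependent factors cancel in the ratio, leaving D_Moon/D_Io = (g_Moon/g_Io)^-0.19.
(1.62/1.8)^-0.19 = 0.9000^-0.19 = 1.020
D_Moon = 1.020 × 1.94 km = 1.98 km

D ≈ 1.98 km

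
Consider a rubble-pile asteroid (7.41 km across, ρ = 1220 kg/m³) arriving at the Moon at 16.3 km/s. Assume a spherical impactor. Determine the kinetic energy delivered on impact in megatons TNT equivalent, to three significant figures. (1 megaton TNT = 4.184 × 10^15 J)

d = 7410 m; v = 16300 m/s.
Mass m = (π/6) ρ d³ = (π/6) × 1220 × (7410)³ = 2.599 × 10^14 kg
E = ½ m v² = 0.5 × 2.599 × 10^14 × (16300)² = 3.453 × 10^22 J
   = 3.453 × 10^22 / 4.184×10^15 = 8.253 × 10^6 Mt

E ≈ 8.25 × 10^6 Mt TNT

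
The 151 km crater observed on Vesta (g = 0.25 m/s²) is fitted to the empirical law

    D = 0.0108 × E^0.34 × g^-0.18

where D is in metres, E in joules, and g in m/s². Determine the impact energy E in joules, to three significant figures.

E ≈ 4.98 × 10^20 J

Rearranging: E = [D / (0.0108 · g^-0.18)]^(1/0.34).
D = 151000 m.
g^-0.18 = 0.25^-0.18 = 1.283
D / (0.0108 × 1.283) = 151000 / (0.01386) = 1.089 × 10^7
E = (1.089 × 10^7)^2.9412 = 4.981 × 10^20 J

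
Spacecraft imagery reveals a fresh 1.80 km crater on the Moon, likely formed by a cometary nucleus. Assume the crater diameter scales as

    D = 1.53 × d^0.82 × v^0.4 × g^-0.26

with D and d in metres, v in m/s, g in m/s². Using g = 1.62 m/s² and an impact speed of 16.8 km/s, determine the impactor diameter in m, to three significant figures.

d ≈ 56.2 m

Rearranging for d: d = [D / (1.53 · 16800^0.4 · 1.62^-0.26)]^(1/0.82).
D = 1800 m.
16800^0.4 = 48.99
1.62^-0.26 = 0.8821
Denominator = 1.53 × 48.99 × 0.8821 = 66.12
D / 66.12 = 1800 / 66.12 = 27.22
d = 27.22^(1/0.82) = 27.22^1.2195 = 56.21 m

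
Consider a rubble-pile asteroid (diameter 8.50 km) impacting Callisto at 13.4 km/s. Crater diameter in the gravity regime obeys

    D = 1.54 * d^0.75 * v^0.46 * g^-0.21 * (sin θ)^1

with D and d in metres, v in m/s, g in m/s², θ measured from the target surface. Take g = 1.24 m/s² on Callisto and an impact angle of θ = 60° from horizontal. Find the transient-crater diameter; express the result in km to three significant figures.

D ≈ 89.3 km

In SI units: d = 8500 m, v = 13400 m/s.
d^0.75 = 8500^0.75 = 885.2
v^0.46 = 13400^0.46 = 79.15
g^-0.21 = 1.24^-0.21 = 0.9558
(sin 60°)^1 = 0.8660^1 = 0.8660
D = 1.54 × 885.2 × 79.15 × 0.9558 × 0.8660 = 89310 m
   = 89.31 km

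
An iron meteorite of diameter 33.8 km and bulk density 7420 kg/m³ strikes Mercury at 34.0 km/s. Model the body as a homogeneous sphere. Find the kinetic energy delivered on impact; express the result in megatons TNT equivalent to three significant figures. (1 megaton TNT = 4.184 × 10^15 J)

d = 33800 m; v = 34000 m/s.
Mass m = (π/6) ρ d³ = (π/6) × 7420 × (33800)³ = 1.500 × 10^17 kg
E = ½ m v² = 0.5 × 1.500 × 10^17 × (34000)² = 8.670 × 10^25 J
   = 8.670 × 10^25 / 4.184×10^15 = 2.072 × 10^10 Mt

E ≈ 2.07 × 10^10 Mt TNT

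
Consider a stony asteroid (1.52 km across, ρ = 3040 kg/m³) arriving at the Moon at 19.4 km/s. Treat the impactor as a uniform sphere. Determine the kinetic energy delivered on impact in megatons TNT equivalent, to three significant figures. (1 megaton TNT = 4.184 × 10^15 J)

d = 1520 m; v = 19400 m/s.
Mass m = (π/6) ρ d³ = (π/6) × 3040 × (1520)³ = 5.590 × 10^12 kg
E = ½ m v² = 0.5 × 5.590 × 10^12 × (19400)² = 1.052 × 10^21 J
   = 1.052 × 10^21 / 4.184×10^15 = 2.514 × 10^5 Mt

E ≈ 2.51 × 10^5 Mt TNT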